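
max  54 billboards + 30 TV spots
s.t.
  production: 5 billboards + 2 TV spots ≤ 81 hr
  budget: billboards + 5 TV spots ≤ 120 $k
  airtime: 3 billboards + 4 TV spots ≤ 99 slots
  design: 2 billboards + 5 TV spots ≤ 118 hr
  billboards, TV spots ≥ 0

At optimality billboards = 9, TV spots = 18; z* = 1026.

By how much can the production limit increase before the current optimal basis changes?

Binding constraints: production, airtime. The basis is B = [[5,2],[3,4]] with det 14.
Per unit increase in production, x* moves by d = (0.2857, -0.2143).
The basis stays optimal until TV spots reaches 0; allowable increase = 84 hr.

84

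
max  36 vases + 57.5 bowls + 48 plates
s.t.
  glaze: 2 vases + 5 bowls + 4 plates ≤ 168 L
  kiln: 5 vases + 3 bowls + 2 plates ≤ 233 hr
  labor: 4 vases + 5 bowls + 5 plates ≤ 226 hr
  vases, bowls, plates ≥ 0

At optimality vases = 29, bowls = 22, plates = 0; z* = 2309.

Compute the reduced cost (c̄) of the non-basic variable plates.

Check each constraint at x*: glaze 168/168 (tight); kiln 211/233 (slack 22); labor 226/226 (tight).
By complementary slackness, y = 0 for the non-binding constraint.
Dual feasibility on the basic columns requires 2·y_glaze + 4·y_labor = 36, 5·y_glaze + 5·y_labor = 57.5.
Solving: y_glaze = 5, y_labor = 6.5.
Reduced cost of plates: c₃ − yᵀa₃ = 48 − (5·4 + 6.5·5) = 48 − 52.5 = -4.5.

-4.5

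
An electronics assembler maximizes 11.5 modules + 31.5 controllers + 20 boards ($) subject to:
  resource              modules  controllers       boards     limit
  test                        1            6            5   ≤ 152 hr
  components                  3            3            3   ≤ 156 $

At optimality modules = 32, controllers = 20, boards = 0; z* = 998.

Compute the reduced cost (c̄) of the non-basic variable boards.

-7.5

At the optimum: test uses 152 of 152 (binding); components uses 156 of 156 (binding).
From A_Bᵀ y = c: 1·y_test + 3·y_components = 11.5; 6·y_test + 3·y_components = 31.5.
→ y_test = 4 and y_components = 2.5.
Reduced cost of boards: c₃ − yᵀa₃ = 20 − (4·5 + 2.5·3) = 20 − 27.5 = -7.5.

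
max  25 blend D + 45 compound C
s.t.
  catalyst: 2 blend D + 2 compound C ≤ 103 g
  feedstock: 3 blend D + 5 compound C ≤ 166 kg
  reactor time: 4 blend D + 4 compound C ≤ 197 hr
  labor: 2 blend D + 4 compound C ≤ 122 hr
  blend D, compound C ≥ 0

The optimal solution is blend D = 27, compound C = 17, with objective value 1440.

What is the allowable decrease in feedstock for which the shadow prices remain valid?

Binding constraints: feedstock, labor. The basis is B = [[3,5],[2,4]] with det 2.
Per unit decrease in feedstock, x* moves by d = (-2, 1).
The basis stays optimal until blend D reaches 0; allowable decrease = 13.5 kg.

13.5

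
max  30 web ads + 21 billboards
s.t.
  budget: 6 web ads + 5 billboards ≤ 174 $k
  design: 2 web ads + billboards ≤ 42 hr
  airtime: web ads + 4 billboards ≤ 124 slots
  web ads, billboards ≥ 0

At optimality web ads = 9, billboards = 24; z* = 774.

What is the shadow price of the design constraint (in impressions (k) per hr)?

At the optimum: budget uses 174 of 174 (binding); design uses 42 of 42 (binding); airtime uses 105 of 124 (slack = 19).
By complementary slackness, y = 0 for the non-binding constraint.
The binding rows give the dual system: 6·y_budget + 2·y_design = 30 and 5·y_budget + 1·y_design = 21.
→ y_budget = 3 and y_design = 6.
Shadow price of design = 6.

6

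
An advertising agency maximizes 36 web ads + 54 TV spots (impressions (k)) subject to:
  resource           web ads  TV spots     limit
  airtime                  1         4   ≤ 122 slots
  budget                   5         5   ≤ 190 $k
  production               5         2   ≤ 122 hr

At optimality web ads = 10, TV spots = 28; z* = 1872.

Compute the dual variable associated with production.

Check each constraint at x*: airtime 122/122 (tight); budget 190/190 (tight); production 106/122 (slack 16).
Slack constraints have shadow price 0 (complementary slackness).
Dual feasibility on the basic columns requires 1·y_airtime + 5·y_budget = 36, 4·y_airtime + 5·y_budget = 54.
This yields shadow prices y_airtime = 6, y_budget = 6.
Shadow price of production = 0.

0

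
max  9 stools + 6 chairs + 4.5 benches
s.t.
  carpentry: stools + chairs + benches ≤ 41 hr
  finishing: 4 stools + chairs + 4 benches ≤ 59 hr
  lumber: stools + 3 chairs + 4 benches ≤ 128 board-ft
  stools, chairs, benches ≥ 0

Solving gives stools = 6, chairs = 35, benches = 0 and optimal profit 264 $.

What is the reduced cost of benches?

-4.5

Binding: carpentry and finishing. Non-binding: lumber (17 unused).
Slack constraints have shadow price 0 (complementary slackness).
From A_Bᵀ y = c: 1·y_carpentry + 4·y_finishing = 9; 1·y_carpentry + 1·y_finishing = 6.
Solving: y_carpentry = 5, y_finishing = 1.
Reduced cost of benches: c₃ − yᵀa₃ = 4.5 − (5·1 + 1·4) = 4.5 − 9 = -4.5.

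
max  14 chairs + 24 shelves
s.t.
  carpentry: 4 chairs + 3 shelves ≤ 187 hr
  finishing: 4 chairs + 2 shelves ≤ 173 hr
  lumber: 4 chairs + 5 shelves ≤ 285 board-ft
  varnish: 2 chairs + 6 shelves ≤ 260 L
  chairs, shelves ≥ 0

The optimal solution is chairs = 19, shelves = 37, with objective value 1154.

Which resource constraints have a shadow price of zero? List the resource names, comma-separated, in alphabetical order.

finishing, lumber

carpentry: 187/187 (binding)
finishing: 150/173 (slack 23)
lumber: 261/285 (slack 24)
varnish: 260/260 (binding)
By complementary slackness, a constraint with positive slack has shadow price 0 → finishing, lumber.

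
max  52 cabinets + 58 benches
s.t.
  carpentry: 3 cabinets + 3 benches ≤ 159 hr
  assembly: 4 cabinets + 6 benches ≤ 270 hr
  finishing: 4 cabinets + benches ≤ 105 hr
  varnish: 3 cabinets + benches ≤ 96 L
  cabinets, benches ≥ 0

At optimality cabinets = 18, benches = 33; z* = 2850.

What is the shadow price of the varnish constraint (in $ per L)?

At the optimum: carpentry uses 153 of 159 (slack = 6); assembly uses 270 of 270 (binding); finishing uses 105 of 105 (binding); varnish uses 87 of 96 (slack = 9).
Since carpentry, varnish are not tight, their duals are 0.
The binding rows give the dual system: 4·y_assembly + 4·y_finishing = 52 and 6·y_assembly + 1·y_finishing = 58.
→ y_assembly = 9 and y_finishing = 4.
Shadow price of varnish = 0.

0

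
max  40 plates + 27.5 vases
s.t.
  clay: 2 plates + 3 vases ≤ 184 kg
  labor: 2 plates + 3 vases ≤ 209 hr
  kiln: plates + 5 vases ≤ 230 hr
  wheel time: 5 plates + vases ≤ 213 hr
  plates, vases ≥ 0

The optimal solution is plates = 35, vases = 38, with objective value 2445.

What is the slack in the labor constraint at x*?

25

labor used = 2·35 + 3·38 = 184; slack = 209 − 184 = 25.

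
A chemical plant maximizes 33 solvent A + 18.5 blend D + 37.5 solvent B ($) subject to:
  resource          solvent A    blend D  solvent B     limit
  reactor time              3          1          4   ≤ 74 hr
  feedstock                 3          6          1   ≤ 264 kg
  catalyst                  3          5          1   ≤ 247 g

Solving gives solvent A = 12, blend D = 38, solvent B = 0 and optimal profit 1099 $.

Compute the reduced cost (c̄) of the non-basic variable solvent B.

Check each constraint at x*: reactor time 74/74 (tight); feedstock 264/264 (tight); catalyst 226/247 (slack 21).
Slack constraints have shadow price 0 (complementary slackness).
The binding rows give the dual system: 3·y_reactor time + 3·y_feedstock = 33 and 1·y_reactor time + 6·y_feedstock = 18.5.
Solving: y_reactor time = 9.5, y_feedstock = 1.5.
Reduced cost of solvent B: c₃ − yᵀa₃ = 37.5 − (9.5·4 + 1.5·1) = 37.5 − 39.5 = -2.

-2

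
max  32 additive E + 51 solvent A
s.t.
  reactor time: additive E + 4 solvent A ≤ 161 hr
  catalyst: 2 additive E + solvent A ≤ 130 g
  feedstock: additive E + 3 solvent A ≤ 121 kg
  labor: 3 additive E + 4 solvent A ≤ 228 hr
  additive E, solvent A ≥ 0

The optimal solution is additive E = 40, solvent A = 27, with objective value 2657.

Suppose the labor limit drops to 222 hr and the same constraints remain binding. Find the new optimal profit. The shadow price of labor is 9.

Δb = -6, so new z* = 2657 + (9)·(-6) = 2657 − 54 = 2603.

2603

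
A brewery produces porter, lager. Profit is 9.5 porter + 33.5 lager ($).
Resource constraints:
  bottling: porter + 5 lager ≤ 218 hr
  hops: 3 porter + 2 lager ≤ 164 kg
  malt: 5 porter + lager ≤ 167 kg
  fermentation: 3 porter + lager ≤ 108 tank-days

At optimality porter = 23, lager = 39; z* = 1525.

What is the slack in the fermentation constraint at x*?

fermentation used = 3·23 + 1·39 = 108; slack = 108 − 108 = 0.

0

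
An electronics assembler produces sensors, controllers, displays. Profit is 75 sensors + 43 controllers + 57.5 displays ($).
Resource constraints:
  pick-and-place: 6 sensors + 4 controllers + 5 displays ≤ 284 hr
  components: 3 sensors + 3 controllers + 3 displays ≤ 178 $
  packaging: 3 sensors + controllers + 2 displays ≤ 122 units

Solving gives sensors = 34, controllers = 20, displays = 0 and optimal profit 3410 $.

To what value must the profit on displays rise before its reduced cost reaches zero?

At the optimum: pick-and-place uses 284 of 284 (binding); components uses 162 of 178 (slack = 16); packaging uses 122 of 122 (binding).
Since components is not tight, its dual is 0.
Dual feasibility on the basic columns requires 6·y_pick-and-place + 3·y_packaging = 75, 4·y_pick-and-place + 1·y_packaging = 43.
This yields shadow prices y_pick-and-place = 9, y_packaging = 7.
displays enters the basis when its profit ≥ yᵀa₃ = 9·5 + 7·2 = 59.

59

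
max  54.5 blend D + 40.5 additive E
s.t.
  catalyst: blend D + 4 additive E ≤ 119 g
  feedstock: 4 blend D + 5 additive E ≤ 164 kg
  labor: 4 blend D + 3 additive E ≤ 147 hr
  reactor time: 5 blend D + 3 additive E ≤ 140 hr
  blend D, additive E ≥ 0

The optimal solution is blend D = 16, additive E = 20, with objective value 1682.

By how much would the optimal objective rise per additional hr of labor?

0

Check each constraint at x*: catalyst 96/119 (slack 23); feedstock 164/164 (tight); labor 124/147 (slack 23); reactor time 140/140 (tight).
By complementary slackness, y = 0 for the non-binding constraints.
From A_Bᵀ y = c: 4·y_feedstock + 5·y_reactor time = 54.5; 5·y_feedstock + 3·y_reactor time = 40.5.
Solving: y_feedstock = 3, y_reactor time = 8.5.
Shadow price of labor = 0.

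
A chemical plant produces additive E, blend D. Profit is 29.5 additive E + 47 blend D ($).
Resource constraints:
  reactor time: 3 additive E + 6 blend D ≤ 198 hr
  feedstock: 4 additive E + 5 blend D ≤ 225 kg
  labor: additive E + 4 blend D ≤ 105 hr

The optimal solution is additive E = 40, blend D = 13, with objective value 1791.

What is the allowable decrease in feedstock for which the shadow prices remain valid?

19.5

Binding constraints: reactor time, feedstock. The basis is B = [[3,6],[4,5]] with det -9.
Per unit decrease in feedstock, x* moves by d = (-0.6667, 0.3333).
The basis stays optimal until labor becomes binding; allowable decrease = 19.5 kg.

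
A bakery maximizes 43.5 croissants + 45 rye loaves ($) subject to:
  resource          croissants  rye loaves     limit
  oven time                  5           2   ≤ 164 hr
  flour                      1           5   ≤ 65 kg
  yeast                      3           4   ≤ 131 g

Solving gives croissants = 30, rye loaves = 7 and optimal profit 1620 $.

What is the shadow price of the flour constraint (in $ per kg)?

6

Binding: oven time and flour. Non-binding: yeast (13 unused).
Slack constraints have shadow price 0 (complementary slackness).
The binding rows give the dual system: 5·y_oven time + 1·y_flour = 43.5 and 2·y_oven time + 5·y_flour = 45.
→ y_oven time = 7.5 and y_flour = 6.
Shadow price of flour = 6.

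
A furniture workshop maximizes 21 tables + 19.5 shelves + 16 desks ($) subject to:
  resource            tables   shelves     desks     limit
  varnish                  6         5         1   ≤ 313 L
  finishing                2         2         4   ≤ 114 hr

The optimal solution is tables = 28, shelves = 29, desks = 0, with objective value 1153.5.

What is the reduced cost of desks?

Check each constraint at x*: varnish 313/313 (tight); finishing 114/114 (tight).
Dual feasibility on the basic columns requires 6·y_varnish + 2·y_finishing = 21, 5·y_varnish + 2·y_finishing = 19.5.
Solving: y_varnish = 1.5, y_finishing = 6.
Reduced cost of desks: c₃ − yᵀa₃ = 16 − (1.5·1 + 6·4) = 16 − 25.5 = -9.5.

-9.5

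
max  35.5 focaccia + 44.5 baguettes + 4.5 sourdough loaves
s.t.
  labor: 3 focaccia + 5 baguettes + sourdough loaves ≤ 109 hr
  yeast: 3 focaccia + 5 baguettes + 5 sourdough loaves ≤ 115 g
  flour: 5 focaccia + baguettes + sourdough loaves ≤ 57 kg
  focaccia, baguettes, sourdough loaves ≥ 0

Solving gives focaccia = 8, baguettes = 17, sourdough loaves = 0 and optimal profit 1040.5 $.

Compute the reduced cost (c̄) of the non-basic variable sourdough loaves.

Binding: labor and flour. Non-binding: yeast (6 unused).
Since yeast is not tight, its dual is 0.
Dual feasibility on the basic columns requires 3·y_labor + 5·y_flour = 35.5, 5·y_labor + 1·y_flour = 44.5.
Solving: y_labor = 8.5, y_flour = 2.
Reduced cost of sourdough loaves: c₃ − yᵀa₃ = 4.5 − (8.5·1 + 2·1) = 4.5 − 10.5 = -6.

-6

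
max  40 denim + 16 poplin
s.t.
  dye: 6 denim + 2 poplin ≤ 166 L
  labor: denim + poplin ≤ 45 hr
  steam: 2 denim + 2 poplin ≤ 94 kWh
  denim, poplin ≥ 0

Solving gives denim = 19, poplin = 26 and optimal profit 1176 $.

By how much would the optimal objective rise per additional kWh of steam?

0

At the optimum: dye uses 166 of 166 (binding); labor uses 45 of 45 (binding); steam uses 90 of 94 (slack = 4).
Since steam is not tight, its dual is 0.
Dual feasibility on the basic columns requires 6·y_dye + 1·y_labor = 40, 2·y_dye + 1·y_labor = 16.
Solving: y_dye = 6, y_labor = 4.
Shadow price of steam = 0.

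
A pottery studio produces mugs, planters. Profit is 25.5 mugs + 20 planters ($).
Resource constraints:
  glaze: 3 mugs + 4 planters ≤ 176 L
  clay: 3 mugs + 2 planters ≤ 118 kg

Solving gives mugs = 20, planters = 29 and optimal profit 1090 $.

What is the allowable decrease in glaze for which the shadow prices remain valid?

Binding constraints: glaze, clay. The basis is B = [[3,4],[3,2]] with det -6.
Per unit decrease in glaze, x* moves by d = (0.3333, -0.5).
The basis stays optimal until planters reaches 0; allowable decrease = 58 L.

58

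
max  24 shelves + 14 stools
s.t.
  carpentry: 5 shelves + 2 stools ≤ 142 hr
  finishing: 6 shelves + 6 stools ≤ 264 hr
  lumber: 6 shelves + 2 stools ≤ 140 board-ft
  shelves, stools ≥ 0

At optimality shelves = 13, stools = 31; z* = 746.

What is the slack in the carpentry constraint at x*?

15

carpentry used = 5·13 + 2·31 = 127; slack = 142 − 127 = 15.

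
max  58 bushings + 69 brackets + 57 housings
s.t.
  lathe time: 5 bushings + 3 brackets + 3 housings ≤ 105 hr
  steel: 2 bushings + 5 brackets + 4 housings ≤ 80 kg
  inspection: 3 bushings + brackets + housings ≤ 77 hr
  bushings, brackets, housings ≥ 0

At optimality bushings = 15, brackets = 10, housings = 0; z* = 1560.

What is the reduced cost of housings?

Binding: lathe time and steel. Non-binding: inspection (22 unused).
By complementary slackness, y = 0 for the non-binding constraint.
The binding rows give the dual system: 5·y_lathe time + 2·y_steel = 58 and 3·y_lathe time + 5·y_steel = 69.
→ y_lathe time = 8 and y_steel = 9.
Reduced cost of housings: c₃ − yᵀa₃ = 57 − (8·3 + 9·4) = 57 − 60 = -3.

-3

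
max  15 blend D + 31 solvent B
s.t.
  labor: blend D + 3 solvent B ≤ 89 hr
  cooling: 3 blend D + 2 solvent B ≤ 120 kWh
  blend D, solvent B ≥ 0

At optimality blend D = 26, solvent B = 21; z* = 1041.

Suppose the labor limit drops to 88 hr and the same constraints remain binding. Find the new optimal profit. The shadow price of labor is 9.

1032

Δb = -1, so new z* = 1041 + (9)·(-1) = 1041 − 9 = 1032.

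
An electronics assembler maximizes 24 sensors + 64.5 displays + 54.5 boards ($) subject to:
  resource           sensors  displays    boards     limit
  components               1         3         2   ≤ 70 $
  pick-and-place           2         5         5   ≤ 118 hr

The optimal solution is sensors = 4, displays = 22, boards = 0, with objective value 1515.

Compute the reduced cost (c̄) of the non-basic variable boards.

-1

At the optimum: components uses 70 of 70 (binding); pick-and-place uses 118 of 118 (binding).
Dual feasibility on the basic columns requires 1·y_components + 2·y_pick-and-place = 24, 3·y_components + 5·y_pick-and-place = 64.5.
Solving: y_components = 9, y_pick-and-place = 7.5.
Reduced cost of boards: c₃ − yᵀa₃ = 54.5 − (9·2 + 7.5·5) = 54.5 − 55.5 = -1.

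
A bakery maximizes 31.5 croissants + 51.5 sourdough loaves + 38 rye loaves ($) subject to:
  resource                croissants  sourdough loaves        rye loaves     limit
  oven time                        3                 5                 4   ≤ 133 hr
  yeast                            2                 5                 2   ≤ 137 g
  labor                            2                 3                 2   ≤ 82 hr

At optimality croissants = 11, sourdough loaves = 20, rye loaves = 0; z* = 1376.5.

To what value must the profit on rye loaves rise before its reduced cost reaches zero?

40

At the optimum: oven time uses 133 of 133 (binding); yeast uses 122 of 137 (slack = 15); labor uses 82 of 82 (binding).
By complementary slackness, y = 0 for the non-binding constraint.
The binding rows give the dual system: 3·y_oven time + 2·y_labor = 31.5 and 5·y_oven time + 3·y_labor = 51.5.
Solving: y_oven time = 8.5, y_labor = 3.
rye loaves enters the basis when its profit ≥ yᵀa₃ = 8.5·4 + 3·2 = 40.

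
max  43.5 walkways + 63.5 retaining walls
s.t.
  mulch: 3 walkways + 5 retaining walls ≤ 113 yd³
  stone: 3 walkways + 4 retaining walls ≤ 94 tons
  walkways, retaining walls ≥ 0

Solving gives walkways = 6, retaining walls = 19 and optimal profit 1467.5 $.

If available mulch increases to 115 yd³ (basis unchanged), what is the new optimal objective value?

At the optimum: mulch uses 113 of 113 (binding); stone uses 94 of 94 (binding).
Dual feasibility on the basic columns requires 3·y_mulch + 3·y_stone = 43.5, 5·y_mulch + 4·y_stone = 63.5.
→ y_mulch = 5.5 and y_stone = 9.
Δz = y_mulch·Δb = 5.5 × (2) = 11, so new z* = 1467.5 + 11 = 1478.5.

1478.5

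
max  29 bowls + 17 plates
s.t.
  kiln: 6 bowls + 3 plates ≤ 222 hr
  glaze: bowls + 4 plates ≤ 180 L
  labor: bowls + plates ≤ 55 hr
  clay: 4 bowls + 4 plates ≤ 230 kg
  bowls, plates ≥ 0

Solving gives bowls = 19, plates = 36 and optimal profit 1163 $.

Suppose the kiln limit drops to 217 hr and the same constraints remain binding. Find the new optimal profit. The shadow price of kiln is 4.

Δb = -5, so new z* = 1163 + (4)·(-5) = 1163 − 20 = 1143.

1143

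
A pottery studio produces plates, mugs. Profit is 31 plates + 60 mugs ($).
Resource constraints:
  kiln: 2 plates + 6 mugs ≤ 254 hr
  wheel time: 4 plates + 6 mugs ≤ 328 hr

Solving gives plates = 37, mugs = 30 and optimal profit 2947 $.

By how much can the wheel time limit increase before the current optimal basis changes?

Binding constraints: kiln, wheel time. The basis is B = [[2,6],[4,6]] with det -12.
Per unit increase in wheel time, x* moves by d = (0.5, -0.1667).
The basis stays optimal until mugs reaches 0; allowable increase = 180 hr.

180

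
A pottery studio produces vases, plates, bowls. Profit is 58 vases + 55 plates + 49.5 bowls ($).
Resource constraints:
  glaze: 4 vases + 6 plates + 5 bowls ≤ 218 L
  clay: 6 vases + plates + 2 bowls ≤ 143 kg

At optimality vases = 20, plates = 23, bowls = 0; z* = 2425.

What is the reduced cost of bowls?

-1

Check each constraint at x*: glaze 218/218 (tight); clay 143/143 (tight).
Dual feasibility on the basic columns requires 4·y_glaze + 6·y_clay = 58, 6·y_glaze + 1·y_clay = 55.
This yields shadow prices y_glaze = 8.5, y_clay = 4.
Reduced cost of bowls: c₃ − yᵀa₃ = 49.5 − (8.5·5 + 4·2) = 49.5 − 50.5 = -1.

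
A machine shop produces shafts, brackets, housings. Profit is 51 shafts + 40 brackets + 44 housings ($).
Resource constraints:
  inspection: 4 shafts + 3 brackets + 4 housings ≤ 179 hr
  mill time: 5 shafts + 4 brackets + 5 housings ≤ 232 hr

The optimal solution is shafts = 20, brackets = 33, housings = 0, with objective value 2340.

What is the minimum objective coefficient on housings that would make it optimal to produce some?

51

Check each constraint at x*: inspection 179/179 (tight); mill time 232/232 (tight).
The binding rows give the dual system: 4·y_inspection + 5·y_mill time = 51 and 3·y_inspection + 4·y_mill time = 40.
This yields shadow prices y_inspection = 4, y_mill time = 7.
housings enters the basis when its profit ≥ yᵀa₃ = 4·4 + 7·5 = 51.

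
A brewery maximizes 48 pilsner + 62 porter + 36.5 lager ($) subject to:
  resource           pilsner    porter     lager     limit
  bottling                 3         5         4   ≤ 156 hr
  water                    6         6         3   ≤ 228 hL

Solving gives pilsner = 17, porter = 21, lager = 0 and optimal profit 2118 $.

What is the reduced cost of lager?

Check each constraint at x*: bottling 156/156 (tight); water 228/228 (tight).
From A_Bᵀ y = c: 3·y_bottling + 6·y_water = 48; 5·y_bottling + 6·y_water = 62.
→ y_bottling = 7 and y_water = 4.5.
Reduced cost of lager: c₃ − yᵀa₃ = 36.5 − (7·4 + 4.5·3) = 36.5 − 41.5 = -5.

-5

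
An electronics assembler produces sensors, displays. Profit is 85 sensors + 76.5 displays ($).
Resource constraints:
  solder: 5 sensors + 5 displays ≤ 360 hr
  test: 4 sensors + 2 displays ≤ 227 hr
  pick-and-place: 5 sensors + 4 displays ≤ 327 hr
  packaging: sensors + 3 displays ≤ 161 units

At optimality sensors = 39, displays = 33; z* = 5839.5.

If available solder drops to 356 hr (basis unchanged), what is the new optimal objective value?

Check each constraint at x*: solder 360/360 (tight); test 222/227 (slack 5); pick-and-place 327/327 (tight); packaging 138/161 (slack 23).
By complementary slackness, y = 0 for the non-binding constraints.
Dual feasibility on the basic columns requires 5·y_solder + 5·y_pick-and-place = 85, 5·y_solder + 4·y_pick-and-place = 76.5.
→ y_solder = 8.5 and y_pick-and-place = 8.5.
Δz = y_solder·Δb = 8.5 × (-4) = -34, so new z* = 5839.5 − 34 = 5805.5.

5805.5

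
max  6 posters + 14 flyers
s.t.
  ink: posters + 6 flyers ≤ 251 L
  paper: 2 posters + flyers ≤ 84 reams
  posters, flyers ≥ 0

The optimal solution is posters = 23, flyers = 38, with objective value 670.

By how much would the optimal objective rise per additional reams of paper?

Both ink and paper are binding at x*.
From A_Bᵀ y = c: 1·y_ink + 2·y_paper = 6; 6·y_ink + 1·y_paper = 14.
This yields shadow prices y_ink = 2, y_paper = 2.
Shadow price of paper = 2.

2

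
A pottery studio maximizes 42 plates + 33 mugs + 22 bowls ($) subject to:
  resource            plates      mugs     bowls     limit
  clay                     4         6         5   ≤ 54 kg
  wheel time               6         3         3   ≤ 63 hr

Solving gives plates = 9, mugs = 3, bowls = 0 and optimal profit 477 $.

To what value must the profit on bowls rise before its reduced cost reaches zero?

Both clay and wheel time are binding at x*.
From A_Bᵀ y = c: 4·y_clay + 6·y_wheel time = 42; 6·y_clay + 3·y_wheel time = 33.
Solving: y_clay = 3, y_wheel time = 5.
bowls enters the basis when its profit ≥ yᵀa₃ = 3·5 + 5·3 = 30.

30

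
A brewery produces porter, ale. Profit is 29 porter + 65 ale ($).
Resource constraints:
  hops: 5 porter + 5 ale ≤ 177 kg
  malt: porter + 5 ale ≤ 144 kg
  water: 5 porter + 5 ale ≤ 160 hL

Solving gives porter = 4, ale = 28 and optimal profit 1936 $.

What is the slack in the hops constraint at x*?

hops used = 5·4 + 5·28 = 160; slack = 177 − 160 = 17.

17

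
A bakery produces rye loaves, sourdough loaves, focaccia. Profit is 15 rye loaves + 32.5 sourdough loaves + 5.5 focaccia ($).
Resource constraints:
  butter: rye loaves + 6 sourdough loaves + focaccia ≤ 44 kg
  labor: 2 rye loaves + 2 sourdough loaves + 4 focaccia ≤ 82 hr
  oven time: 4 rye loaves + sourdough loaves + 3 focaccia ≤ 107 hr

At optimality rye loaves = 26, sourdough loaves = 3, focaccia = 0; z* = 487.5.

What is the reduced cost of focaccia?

At the optimum: butter uses 44 of 44 (binding); labor uses 58 of 82 (slack = 24); oven time uses 107 of 107 (binding).
By complementary slackness, y = 0 for the non-binding constraint.
The binding rows give the dual system: 1·y_butter + 4·y_oven time = 15 and 6·y_butter + 1·y_oven time = 32.5.
Solving: y_butter = 5, y_oven time = 2.5.
Reduced cost of focaccia: c₃ − yᵀa₃ = 5.5 − (5·1 + 2.5·3) = 5.5 − 12.5 = -7.

-7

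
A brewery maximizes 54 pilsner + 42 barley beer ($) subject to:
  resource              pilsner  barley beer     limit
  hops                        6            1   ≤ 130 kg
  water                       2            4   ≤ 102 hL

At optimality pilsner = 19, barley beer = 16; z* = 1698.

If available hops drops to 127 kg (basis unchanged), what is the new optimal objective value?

1680

At the optimum: hops uses 130 of 130 (binding); water uses 102 of 102 (binding).
Dual feasibility on the basic columns requires 6·y_hops + 2·y_water = 54, 1·y_hops + 4·y_water = 42.
→ y_hops = 6 and y_water = 9.
Δz = y_hops·Δb = 6 × (-3) = -18, so new z* = 1698 − 18 = 1680.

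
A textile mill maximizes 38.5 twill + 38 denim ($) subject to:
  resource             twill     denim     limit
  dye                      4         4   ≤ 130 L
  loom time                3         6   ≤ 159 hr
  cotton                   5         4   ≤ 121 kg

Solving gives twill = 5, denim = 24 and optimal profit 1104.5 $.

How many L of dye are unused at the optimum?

dye used = 4·5 + 4·24 = 116; slack = 130 − 116 = 14.

14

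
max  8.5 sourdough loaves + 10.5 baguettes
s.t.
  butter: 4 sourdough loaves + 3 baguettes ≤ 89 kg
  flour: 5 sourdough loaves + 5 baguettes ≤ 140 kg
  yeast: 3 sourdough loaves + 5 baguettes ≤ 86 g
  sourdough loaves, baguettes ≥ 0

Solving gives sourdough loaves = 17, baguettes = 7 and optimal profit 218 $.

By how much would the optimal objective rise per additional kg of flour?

0

At the optimum: butter uses 89 of 89 (binding); flour uses 120 of 140 (slack = 20); yeast uses 86 of 86 (binding).
Since flour is not tight, its dual is 0.
From A_Bᵀ y = c: 4·y_butter + 3·y_yeast = 8.5; 3·y_butter + 5·y_yeast = 10.5.
Solving: y_butter = 1, y_yeast = 1.5.
Shadow price of flour = 0.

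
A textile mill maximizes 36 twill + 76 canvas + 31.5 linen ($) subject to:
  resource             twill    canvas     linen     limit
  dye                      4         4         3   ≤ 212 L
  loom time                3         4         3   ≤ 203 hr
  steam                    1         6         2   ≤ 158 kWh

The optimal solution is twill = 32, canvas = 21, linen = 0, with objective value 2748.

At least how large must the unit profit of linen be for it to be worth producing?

At the optimum: dye uses 212 of 212 (binding); loom time uses 180 of 203 (slack = 23); steam uses 158 of 158 (binding).
Slack constraints have shadow price 0 (complementary slackness).
From A_Bᵀ y = c: 4·y_dye + 1·y_steam = 36; 4·y_dye + 6·y_steam = 76.
This yields shadow prices y_dye = 7, y_steam = 8.
linen enters the basis when its profit ≥ yᵀa₃ = 7·3 + 8·2 = 37.

37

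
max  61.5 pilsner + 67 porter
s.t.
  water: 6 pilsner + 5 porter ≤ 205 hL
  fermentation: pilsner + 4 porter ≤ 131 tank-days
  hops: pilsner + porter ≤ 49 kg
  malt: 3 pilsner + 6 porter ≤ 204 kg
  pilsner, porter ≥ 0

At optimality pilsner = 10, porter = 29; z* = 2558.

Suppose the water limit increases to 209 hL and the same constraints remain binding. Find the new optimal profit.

2590

Binding: water and malt. Non-binding: fermentation (5 unused), hops (10 unused).
Since fermentation, hops are not tight, their duals are 0.
From A_Bᵀ y = c: 6·y_water + 3·y_malt = 61.5; 5·y_water + 6·y_malt = 67.
→ y_water = 8 and y_malt = 4.5.
Δz = y_water·Δb = 8 × (4) = 32, so new z* = 2558 + 32 = 2590.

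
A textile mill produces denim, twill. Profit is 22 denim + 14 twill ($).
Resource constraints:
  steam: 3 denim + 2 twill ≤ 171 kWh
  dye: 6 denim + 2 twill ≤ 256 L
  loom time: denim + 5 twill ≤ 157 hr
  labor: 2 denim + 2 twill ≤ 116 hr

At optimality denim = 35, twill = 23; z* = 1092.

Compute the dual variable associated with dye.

2

At the optimum: steam uses 151 of 171 (slack = 20); dye uses 256 of 256 (binding); loom time uses 150 of 157 (slack = 7); labor uses 116 of 116 (binding).
Slack constraints have shadow price 0 (complementary slackness).
The binding rows give the dual system: 6·y_dye + 2·y_labor = 22 and 2·y_dye + 2·y_labor = 14.
→ y_dye = 2 and y_labor = 5.
Shadow price of dye = 2.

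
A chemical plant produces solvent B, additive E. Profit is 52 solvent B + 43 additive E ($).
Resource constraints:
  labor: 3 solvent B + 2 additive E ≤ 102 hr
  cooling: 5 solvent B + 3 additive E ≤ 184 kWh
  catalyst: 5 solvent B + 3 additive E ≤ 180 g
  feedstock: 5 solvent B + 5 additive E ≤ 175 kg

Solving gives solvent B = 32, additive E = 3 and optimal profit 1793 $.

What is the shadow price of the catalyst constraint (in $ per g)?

Binding: labor and feedstock. Non-binding: cooling (15 unused), catalyst (11 unused).
Slack constraints have shadow price 0 (complementary slackness).
The binding rows give the dual system: 3·y_labor + 5·y_feedstock = 52 and 2·y_labor + 5·y_feedstock = 43.
Solving: y_labor = 9, y_feedstock = 5.
Shadow price of catalyst = 0.

0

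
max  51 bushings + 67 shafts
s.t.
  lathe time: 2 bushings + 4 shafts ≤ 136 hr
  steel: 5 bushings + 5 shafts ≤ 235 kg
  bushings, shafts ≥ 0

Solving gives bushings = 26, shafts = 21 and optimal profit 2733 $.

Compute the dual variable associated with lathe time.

Check each constraint at x*: lathe time 136/136 (tight); steel 235/235 (tight).
From A_Bᵀ y = c: 2·y_lathe time + 5·y_steel = 51; 4·y_lathe time + 5·y_steel = 67.
Solving: y_lathe time = 8, y_steel = 7.
Shadow price of lathe time = 8.

8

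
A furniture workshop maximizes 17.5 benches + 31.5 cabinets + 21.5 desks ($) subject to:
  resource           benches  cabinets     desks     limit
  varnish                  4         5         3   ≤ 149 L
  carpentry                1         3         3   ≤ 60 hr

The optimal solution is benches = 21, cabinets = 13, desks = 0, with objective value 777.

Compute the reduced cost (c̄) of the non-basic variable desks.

Check each constraint at x*: varnish 149/149 (tight); carpentry 60/60 (tight).
From A_Bᵀ y = c: 4·y_varnish + 1·y_carpentry = 17.5; 5·y_varnish + 3·y_carpentry = 31.5.
Solving: y_varnish = 3, y_carpentry = 5.5.
Reduced cost of desks: c₃ − yᵀa₃ = 21.5 − (3·3 + 5.5·3) = 21.5 − 25.5 = -4.

-4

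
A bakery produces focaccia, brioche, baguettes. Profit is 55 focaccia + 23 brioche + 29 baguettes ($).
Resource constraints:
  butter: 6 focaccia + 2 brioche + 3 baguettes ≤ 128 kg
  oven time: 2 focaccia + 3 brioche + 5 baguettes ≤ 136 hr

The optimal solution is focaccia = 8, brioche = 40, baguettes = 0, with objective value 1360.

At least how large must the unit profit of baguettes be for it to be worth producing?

At the optimum: butter uses 128 of 128 (binding); oven time uses 136 of 136 (binding).
Dual feasibility on the basic columns requires 6·y_butter + 2·y_oven time = 55, 2·y_butter + 3·y_oven time = 23.
Solving: y_butter = 8.5, y_oven time = 2.
baguettes enters the basis when its profit ≥ yᵀa₃ = 8.5·3 + 2·5 = 35.5.

35.5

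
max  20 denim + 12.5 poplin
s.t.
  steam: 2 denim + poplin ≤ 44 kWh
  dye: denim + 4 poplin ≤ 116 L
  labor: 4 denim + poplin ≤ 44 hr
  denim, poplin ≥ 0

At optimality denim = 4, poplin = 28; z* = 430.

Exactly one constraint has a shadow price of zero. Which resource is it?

steam

steam: 36/44 (slack 8)
dye: 116/116 (binding)
labor: 44/44 (binding)
By complementary slackness, a constraint with positive slack has shadow price 0 → steam.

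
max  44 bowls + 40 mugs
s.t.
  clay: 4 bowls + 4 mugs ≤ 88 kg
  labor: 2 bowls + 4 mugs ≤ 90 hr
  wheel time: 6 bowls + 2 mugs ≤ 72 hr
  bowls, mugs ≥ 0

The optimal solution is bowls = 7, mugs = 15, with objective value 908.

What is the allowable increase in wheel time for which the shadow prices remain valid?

60

Binding constraints: clay, wheel time. The basis is B = [[4,4],[6,2]] with det -16.
Per unit increase in wheel time, x* moves by d = (0.25, -0.25).
The basis stays optimal until mugs reaches 0; allowable increase = 60 hr.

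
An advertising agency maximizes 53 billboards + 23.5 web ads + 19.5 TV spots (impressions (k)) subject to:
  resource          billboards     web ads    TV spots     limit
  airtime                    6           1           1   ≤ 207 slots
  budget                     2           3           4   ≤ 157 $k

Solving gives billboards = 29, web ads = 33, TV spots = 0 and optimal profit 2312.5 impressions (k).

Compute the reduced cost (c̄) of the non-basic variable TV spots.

-9.5

At the optimum: airtime uses 207 of 207 (binding); budget uses 157 of 157 (binding).
Dual feasibility on the basic columns requires 6·y_airtime + 2·y_budget = 53, 1·y_airtime + 3·y_budget = 23.5.
Solving: y_airtime = 7, y_budget = 5.5.
Reduced cost of TV spots: c₃ − yᵀa₃ = 19.5 − (7·1 + 5.5·4) = 19.5 − 29 = -9.5.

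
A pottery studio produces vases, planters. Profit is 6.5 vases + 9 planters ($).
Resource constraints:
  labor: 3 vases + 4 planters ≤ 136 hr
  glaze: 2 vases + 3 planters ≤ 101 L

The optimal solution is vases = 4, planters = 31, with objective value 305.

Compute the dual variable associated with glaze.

1

Both labor and glaze are binding at x*.
From A_Bᵀ y = c: 3·y_labor + 2·y_glaze = 6.5; 4·y_labor + 3·y_glaze = 9.
Solving: y_labor = 1.5, y_glaze = 1.
Shadow price of glaze = 1.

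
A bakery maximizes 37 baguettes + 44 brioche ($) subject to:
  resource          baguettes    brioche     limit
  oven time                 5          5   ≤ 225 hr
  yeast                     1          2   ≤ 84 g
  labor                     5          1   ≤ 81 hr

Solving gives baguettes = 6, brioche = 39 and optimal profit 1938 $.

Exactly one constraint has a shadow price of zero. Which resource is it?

labor

oven time: 225/225 (binding)
yeast: 84/84 (binding)
labor: 69/81 (slack 12)
By complementary slackness, a constraint with positive slack has shadow price 0 → labor.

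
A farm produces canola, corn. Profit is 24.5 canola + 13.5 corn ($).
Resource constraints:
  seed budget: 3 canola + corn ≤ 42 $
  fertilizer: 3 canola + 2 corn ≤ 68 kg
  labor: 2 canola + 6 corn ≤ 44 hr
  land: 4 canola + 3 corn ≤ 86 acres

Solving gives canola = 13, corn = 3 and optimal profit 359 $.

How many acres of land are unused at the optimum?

land used = 4·13 + 3·3 = 61; slack = 86 − 61 = 25.

25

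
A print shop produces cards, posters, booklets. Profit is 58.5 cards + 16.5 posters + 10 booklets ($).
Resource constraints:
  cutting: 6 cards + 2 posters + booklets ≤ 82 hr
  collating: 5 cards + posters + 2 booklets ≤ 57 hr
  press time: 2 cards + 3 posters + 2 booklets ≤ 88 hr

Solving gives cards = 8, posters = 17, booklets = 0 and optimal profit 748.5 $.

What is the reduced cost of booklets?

Binding: cutting and collating. Non-binding: press time (21 unused).
By complementary slackness, y = 0 for the non-binding constraint.
Dual feasibility on the basic columns requires 6·y_cutting + 5·y_collating = 58.5, 2·y_cutting + 1·y_collating = 16.5.
This yields shadow prices y_cutting = 6, y_collating = 4.5.
Reduced cost of booklets: c₃ − yᵀa₃ = 10 − (6·1 + 4.5·2) = 10 − 15 = -5.

-5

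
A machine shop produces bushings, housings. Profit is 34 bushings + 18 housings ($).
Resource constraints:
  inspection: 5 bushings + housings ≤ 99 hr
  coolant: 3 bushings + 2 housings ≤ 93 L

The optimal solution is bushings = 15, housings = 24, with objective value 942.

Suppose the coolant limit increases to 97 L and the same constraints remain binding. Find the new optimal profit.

Both inspection and coolant are binding at x*.
The binding rows give the dual system: 5·y_inspection + 3·y_coolant = 34 and 1·y_inspection + 2·y_coolant = 18.
Solving: y_inspection = 2, y_coolant = 8.
Δz = y_coolant·Δb = 8 × (4) = 32, so new z* = 942 + 32 = 974.

974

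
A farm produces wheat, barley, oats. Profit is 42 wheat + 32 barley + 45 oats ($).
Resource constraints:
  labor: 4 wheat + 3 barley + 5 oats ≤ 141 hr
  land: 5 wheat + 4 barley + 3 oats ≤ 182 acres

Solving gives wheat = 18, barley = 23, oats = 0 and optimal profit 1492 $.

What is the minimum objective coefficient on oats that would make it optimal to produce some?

Both labor and land are binding at x*.
The binding rows give the dual system: 4·y_labor + 5·y_land = 42 and 3·y_labor + 4·y_land = 32.
This yields shadow prices y_labor = 8, y_land = 2.
oats enters the basis when its profit ≥ yᵀa₃ = 8·5 + 2·3 = 46.

46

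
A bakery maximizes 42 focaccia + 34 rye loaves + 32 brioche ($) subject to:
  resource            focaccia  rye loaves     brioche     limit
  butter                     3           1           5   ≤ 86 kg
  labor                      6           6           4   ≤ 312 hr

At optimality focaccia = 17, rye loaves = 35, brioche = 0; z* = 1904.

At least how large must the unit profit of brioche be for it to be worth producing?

40

Both butter and labor are binding at x*.
The binding rows give the dual system: 3·y_butter + 6·y_labor = 42 and 1·y_butter + 6·y_labor = 34.
Solving: y_butter = 4, y_labor = 5.
brioche enters the basis when its profit ≥ yᵀa₃ = 4·5 + 5·4 = 40.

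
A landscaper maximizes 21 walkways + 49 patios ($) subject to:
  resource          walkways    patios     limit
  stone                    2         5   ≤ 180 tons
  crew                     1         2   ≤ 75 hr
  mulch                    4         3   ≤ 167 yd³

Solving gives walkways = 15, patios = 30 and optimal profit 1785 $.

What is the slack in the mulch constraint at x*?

mulch used = 4·15 + 3·30 = 150; slack = 167 − 150 = 17.

17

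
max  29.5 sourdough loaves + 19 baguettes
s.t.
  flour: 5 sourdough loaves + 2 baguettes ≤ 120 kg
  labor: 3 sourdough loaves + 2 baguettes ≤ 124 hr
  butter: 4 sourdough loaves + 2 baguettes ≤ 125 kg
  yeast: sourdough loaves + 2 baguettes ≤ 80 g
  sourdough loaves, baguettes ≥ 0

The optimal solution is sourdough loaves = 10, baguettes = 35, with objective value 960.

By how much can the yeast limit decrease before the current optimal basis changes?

56

Binding constraints: flour, yeast. The basis is B = [[5,2],[1,2]] with det 8.
Per unit decrease in yeast, x* moves by d = (0.25, -0.625).
The basis stays optimal until baguettes reaches 0; allowable decrease = 56 g.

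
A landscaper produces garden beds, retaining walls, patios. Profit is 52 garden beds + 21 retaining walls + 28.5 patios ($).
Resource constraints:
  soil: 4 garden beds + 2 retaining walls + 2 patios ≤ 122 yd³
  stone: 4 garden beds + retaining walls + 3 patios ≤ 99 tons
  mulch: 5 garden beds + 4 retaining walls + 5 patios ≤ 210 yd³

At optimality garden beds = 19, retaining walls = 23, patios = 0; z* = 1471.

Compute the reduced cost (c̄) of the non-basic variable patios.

-2.5

Binding: soil and stone. Non-binding: mulch (23 unused).
Slack constraints have shadow price 0 (complementary slackness).
From A_Bᵀ y = c: 4·y_soil + 4·y_stone = 52; 2·y_soil + 1·y_stone = 21.
Solving: y_soil = 8, y_stone = 5.
Reduced cost of patios: c₃ − yᵀa₃ = 28.5 − (8·2 + 5·3) = 28.5 − 31 = -2.5.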